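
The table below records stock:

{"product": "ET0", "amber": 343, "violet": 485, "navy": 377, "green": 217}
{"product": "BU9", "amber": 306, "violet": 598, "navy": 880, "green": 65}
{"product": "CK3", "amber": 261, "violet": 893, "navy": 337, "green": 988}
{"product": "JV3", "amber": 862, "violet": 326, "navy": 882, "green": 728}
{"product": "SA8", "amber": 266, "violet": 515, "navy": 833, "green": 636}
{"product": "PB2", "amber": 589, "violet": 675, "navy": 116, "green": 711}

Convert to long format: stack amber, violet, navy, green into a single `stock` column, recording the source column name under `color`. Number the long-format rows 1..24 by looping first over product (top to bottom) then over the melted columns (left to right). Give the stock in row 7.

880

24 rows total (6 × 4). Row 7: index ⌊(7-1)/4⌋ = 1 into product → BU9; (7-1) mod 4 = 2 into the melted columns → navy.
So row 7 is (BU9, navy, 880); stock = 880.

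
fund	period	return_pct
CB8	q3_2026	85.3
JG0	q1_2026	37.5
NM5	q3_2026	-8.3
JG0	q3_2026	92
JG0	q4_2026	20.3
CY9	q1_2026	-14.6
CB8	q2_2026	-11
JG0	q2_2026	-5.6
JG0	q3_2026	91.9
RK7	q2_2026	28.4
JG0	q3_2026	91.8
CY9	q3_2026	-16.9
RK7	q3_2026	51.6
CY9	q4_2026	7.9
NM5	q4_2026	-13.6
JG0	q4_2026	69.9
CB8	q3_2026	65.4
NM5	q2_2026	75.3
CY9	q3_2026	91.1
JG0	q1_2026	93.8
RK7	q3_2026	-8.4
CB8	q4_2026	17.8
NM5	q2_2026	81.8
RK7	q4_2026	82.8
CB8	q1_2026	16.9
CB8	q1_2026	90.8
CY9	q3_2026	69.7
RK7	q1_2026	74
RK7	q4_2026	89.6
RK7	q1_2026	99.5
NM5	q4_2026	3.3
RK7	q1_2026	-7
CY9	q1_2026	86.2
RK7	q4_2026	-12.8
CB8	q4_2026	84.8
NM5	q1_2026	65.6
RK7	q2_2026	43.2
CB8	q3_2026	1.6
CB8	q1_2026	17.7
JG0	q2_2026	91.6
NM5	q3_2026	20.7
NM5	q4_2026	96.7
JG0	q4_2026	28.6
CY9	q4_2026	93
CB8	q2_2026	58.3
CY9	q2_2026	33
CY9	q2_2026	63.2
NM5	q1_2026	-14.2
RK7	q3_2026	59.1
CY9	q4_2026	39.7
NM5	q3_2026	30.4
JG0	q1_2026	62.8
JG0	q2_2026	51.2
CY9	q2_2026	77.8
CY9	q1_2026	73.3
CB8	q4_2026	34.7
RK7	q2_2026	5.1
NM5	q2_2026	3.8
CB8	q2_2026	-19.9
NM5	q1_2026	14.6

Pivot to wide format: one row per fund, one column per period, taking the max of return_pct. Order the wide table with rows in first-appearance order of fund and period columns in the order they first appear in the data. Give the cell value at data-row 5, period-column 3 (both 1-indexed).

89.6

With rows in first-appearance order of fund, row 5 is fund=RK7. period columns in first-appearance order: q3_2026, q1_2026, q4_2026, q2_2026; column 3 is q4_2026.
Long rows with fund=RK7, period=q4_2026: max(82.8, 89.6, -12.8) = 89.6.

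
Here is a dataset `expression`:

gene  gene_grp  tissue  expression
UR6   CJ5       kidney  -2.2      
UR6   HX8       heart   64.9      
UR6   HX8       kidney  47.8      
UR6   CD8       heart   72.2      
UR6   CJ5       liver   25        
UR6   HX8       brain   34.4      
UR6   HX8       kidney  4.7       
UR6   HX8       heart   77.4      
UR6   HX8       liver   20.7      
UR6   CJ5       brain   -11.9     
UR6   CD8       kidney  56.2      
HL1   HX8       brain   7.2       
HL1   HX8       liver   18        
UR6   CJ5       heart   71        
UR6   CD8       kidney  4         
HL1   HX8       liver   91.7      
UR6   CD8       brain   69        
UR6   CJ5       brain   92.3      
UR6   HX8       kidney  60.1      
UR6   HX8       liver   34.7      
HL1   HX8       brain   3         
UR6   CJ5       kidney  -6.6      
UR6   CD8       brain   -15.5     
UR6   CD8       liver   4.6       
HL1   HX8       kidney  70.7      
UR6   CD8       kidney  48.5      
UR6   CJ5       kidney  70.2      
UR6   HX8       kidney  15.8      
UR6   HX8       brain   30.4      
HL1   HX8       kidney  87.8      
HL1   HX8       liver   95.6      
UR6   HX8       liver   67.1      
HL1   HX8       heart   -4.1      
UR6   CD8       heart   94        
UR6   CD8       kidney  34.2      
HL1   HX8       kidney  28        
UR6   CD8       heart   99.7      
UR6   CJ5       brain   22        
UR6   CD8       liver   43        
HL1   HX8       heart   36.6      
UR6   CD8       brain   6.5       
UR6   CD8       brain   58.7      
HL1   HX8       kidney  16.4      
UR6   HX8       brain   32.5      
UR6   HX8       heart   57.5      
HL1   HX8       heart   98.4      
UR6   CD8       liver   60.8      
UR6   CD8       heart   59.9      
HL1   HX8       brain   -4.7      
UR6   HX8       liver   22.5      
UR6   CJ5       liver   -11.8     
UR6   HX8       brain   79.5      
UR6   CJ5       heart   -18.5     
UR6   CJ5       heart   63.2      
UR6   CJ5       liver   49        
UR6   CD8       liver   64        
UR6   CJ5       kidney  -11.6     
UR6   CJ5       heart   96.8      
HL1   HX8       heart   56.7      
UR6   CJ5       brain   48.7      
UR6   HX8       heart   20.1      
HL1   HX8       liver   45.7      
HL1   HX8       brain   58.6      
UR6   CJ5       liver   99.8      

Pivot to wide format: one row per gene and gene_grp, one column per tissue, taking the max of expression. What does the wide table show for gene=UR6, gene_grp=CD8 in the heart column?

99.7

Rows with gene=UR6, gene_grp=CD8 and tissue=heart: expression values are 72.2, 94, 99.7, 59.9.
max(72.2, 94, 99.7, 59.9) = 99.7.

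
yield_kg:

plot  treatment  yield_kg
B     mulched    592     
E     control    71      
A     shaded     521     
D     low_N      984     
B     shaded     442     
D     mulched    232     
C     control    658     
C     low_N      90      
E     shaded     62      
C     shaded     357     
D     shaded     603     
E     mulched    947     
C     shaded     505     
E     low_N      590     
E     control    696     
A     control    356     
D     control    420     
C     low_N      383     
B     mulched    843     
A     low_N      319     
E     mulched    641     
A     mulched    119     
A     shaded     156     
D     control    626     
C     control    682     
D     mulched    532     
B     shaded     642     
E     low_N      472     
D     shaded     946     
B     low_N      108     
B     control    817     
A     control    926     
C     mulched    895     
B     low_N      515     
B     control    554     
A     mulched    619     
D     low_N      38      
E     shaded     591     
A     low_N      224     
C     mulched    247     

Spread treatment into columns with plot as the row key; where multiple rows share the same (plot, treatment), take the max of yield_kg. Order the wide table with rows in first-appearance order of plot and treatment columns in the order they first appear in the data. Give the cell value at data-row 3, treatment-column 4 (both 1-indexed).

With rows in first-appearance order of plot, row 3 is plot=A. treatment columns in first-appearance order: mulched, control, shaded, low_N; column 4 is low_N.
Long rows with plot=A, treatment=low_N: max(319, 224) = 319.

319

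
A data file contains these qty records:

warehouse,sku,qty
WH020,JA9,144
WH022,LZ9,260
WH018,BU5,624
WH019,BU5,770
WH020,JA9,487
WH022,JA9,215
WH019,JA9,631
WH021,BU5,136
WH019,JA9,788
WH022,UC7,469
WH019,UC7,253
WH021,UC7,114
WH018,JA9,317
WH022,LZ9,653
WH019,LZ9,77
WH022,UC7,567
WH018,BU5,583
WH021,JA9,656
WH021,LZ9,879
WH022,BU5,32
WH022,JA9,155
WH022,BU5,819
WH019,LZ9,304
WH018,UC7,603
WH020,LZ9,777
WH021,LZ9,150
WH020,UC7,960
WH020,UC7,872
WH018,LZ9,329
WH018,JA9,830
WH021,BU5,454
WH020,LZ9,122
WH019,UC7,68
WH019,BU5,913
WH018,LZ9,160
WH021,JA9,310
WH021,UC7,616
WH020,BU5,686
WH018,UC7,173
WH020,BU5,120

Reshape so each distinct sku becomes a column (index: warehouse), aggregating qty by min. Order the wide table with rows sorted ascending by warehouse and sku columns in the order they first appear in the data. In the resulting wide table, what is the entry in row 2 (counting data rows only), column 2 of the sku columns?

With rows sorted ascending by warehouse, row 2 is warehouse=WH019. sku columns in first-appearance order: JA9, LZ9, BU5, UC7; column 2 is LZ9.
Long rows with warehouse=WH019, sku=LZ9: min(77, 304) = 77.

77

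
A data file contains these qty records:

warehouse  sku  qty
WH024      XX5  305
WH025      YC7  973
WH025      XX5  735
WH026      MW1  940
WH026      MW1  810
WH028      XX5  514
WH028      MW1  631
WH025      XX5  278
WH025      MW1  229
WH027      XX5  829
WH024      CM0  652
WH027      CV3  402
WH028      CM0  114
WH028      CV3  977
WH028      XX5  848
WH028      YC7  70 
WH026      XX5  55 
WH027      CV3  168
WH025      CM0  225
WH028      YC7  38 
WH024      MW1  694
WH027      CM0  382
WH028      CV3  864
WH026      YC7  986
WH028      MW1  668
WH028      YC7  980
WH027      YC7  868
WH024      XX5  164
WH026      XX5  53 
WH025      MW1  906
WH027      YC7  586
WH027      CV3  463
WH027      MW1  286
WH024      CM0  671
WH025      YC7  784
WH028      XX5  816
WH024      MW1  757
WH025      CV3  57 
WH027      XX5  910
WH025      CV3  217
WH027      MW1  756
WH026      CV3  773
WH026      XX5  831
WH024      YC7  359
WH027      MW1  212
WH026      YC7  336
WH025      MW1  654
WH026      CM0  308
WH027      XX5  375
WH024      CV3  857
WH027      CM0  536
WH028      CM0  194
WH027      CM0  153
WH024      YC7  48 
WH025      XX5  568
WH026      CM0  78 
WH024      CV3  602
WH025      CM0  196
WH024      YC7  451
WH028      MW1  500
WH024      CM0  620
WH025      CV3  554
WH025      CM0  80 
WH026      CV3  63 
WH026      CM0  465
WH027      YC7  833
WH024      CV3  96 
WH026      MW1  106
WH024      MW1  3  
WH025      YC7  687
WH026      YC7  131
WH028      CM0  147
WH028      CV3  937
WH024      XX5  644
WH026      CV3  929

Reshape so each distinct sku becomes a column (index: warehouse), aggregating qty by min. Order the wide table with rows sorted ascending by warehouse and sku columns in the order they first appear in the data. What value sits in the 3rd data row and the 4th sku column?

With rows sorted ascending by warehouse, row 3 is warehouse=WH026. sku columns in first-appearance order: XX5, YC7, MW1, CM0, CV3; column 4 is CM0.
Long rows with warehouse=WH026, sku=CM0: min(308, 78, 465) = 78.

78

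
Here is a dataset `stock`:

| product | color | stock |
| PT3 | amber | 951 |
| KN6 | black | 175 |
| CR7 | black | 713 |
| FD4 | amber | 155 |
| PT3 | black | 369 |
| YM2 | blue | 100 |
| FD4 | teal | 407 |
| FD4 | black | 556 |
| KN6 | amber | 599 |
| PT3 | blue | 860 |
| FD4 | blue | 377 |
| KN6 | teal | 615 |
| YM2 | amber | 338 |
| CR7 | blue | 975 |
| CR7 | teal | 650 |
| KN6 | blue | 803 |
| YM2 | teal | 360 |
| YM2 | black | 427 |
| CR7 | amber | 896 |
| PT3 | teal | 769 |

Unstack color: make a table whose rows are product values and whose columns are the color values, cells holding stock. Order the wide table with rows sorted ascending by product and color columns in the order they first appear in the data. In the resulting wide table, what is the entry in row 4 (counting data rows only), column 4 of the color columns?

769

With rows sorted ascending by product, row 4 is product=PT3. color columns in first-appearance order: amber, black, blue, teal; column 4 is teal.
Long rows with product=PT3, color=teal: stock = 769.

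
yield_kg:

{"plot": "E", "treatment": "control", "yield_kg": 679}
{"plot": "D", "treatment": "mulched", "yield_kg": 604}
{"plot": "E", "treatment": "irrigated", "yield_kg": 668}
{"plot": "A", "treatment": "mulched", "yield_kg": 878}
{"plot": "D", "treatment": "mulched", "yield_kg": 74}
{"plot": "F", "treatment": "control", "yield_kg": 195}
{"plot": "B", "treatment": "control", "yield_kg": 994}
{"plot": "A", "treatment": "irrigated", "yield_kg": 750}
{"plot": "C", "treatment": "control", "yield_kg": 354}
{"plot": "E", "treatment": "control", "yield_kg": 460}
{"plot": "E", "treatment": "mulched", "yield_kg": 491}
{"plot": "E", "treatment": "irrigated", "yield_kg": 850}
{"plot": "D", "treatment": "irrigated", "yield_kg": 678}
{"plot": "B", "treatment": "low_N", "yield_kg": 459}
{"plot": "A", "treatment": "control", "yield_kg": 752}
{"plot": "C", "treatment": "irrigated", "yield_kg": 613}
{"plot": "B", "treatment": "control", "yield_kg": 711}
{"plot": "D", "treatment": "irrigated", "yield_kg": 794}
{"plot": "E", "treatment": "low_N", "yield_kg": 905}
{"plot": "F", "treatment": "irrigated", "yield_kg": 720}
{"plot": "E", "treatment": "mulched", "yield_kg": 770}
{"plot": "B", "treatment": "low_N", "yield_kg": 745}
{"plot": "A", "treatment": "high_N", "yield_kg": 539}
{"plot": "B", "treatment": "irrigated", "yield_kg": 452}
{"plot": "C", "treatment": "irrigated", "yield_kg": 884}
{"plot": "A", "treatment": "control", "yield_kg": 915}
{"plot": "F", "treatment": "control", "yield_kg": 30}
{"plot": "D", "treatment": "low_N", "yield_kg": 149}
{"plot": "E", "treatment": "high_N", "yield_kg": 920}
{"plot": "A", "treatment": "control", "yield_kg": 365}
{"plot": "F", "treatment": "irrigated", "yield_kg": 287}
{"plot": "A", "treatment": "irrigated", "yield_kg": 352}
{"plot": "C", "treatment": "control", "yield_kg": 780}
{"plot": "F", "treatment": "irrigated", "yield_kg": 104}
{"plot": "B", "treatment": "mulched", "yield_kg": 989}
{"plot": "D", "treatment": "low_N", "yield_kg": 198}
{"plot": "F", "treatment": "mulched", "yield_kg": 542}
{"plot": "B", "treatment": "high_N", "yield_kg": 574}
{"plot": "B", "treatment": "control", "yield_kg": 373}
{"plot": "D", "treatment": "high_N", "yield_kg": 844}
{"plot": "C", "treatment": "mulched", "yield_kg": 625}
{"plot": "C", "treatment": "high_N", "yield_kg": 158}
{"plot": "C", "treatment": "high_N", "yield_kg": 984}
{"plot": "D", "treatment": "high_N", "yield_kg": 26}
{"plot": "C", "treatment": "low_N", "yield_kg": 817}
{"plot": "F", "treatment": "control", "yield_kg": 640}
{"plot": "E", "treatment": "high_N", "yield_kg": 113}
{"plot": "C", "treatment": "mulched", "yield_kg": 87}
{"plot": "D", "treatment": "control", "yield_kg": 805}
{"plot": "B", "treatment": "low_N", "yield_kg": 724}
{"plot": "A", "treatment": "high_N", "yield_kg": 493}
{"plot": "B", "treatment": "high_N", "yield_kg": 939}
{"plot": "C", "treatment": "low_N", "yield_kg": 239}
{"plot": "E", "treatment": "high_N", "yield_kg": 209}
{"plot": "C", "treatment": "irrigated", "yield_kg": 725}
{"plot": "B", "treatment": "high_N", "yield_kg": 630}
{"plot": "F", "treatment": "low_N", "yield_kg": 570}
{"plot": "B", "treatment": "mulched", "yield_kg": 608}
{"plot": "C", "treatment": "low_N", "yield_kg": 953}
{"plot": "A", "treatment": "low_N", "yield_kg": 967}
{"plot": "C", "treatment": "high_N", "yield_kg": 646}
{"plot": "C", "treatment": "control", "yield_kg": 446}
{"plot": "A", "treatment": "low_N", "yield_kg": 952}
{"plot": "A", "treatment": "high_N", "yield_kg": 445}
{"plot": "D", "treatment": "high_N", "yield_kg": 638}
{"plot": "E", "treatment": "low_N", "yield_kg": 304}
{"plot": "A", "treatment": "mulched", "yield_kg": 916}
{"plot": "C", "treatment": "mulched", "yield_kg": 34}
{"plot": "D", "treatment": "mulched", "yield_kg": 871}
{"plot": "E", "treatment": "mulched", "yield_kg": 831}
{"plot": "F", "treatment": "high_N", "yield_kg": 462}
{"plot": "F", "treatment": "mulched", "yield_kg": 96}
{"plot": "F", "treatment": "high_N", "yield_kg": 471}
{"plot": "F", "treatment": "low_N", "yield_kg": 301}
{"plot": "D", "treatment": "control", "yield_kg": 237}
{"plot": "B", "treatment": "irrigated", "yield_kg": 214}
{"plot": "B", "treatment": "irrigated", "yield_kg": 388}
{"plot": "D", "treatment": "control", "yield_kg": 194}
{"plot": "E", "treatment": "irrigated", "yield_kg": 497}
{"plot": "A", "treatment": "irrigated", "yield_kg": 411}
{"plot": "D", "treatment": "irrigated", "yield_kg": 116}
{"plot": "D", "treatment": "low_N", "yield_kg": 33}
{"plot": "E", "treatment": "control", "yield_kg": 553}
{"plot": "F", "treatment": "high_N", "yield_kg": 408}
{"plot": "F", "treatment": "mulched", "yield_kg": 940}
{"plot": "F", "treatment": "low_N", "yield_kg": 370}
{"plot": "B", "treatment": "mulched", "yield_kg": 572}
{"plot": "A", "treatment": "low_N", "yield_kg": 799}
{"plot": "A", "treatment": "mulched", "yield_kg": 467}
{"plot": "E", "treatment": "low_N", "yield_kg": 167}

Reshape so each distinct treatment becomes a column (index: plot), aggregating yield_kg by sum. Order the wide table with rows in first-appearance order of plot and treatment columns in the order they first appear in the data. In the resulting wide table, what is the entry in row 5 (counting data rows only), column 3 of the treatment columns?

1054

With rows in first-appearance order of plot, row 5 is plot=B. treatment columns in first-appearance order: control, mulched, irrigated, low_N, high_N; column 3 is irrigated.
Long rows with plot=B, treatment=irrigated: 452 + 214 + 388 = 1054.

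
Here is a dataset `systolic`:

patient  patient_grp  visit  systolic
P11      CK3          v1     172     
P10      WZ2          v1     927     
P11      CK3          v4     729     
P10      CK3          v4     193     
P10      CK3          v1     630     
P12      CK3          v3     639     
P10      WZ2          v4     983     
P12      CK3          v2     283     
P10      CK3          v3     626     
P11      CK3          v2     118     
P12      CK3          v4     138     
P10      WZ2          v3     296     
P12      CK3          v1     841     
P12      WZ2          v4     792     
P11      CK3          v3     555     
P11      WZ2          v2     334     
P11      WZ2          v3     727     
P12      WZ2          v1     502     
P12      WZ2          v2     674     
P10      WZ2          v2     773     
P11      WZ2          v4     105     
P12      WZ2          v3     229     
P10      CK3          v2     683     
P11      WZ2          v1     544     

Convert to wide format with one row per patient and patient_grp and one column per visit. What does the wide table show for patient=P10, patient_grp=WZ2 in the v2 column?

Wide layout: rows indexed by patient and patient_grp, columns are the 4 distinct visit values (v1, v4, v3, v2).
Cell (patient=P10, patient_grp=WZ2, visit=v2) draws from the long row where patient=P10, patient_grp=WZ2 and visit=v2, which has systolic=773.

773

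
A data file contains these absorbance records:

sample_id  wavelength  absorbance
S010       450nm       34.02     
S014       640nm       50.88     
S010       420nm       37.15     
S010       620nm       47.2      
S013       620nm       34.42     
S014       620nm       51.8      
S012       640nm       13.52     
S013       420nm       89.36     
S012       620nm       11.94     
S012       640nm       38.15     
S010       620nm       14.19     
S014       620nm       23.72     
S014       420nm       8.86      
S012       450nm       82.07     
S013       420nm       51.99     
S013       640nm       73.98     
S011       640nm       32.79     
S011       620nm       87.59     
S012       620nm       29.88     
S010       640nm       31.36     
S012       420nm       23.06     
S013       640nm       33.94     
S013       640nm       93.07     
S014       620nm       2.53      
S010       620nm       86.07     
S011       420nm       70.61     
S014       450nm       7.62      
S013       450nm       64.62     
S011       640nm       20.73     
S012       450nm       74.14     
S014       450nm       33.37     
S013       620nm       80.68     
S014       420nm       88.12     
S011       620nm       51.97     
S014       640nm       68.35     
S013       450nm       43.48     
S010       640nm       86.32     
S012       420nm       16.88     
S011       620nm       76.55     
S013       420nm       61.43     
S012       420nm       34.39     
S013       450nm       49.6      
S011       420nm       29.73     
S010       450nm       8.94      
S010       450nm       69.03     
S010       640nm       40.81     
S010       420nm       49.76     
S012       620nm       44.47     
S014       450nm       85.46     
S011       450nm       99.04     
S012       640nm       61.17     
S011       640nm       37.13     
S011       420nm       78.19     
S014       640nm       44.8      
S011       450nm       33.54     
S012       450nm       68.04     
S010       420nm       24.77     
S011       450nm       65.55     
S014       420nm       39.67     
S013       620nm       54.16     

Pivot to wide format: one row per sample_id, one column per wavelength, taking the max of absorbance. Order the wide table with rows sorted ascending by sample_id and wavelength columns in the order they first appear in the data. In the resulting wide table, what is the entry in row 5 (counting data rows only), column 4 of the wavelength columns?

With rows sorted ascending by sample_id, row 5 is sample_id=S014. wavelength columns in first-appearance order: 450nm, 640nm, 420nm, 620nm; column 4 is 620nm.
Long rows with sample_id=S014, wavelength=620nm: max(51.8, 23.72, 2.53) = 51.8.

51.8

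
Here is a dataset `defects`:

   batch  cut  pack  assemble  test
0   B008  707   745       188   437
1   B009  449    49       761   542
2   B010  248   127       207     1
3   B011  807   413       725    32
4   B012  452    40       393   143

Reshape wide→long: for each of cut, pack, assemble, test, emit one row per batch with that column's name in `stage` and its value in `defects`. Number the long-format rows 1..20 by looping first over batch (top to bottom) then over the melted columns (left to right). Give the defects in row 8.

20 rows total (5 × 4). Row 8: index ⌊(8-1)/4⌋ = 1 into batch → B009; (8-1) mod 4 = 3 into the melted columns → test.
So row 8 is (B009, test, 542); defects = 542.

542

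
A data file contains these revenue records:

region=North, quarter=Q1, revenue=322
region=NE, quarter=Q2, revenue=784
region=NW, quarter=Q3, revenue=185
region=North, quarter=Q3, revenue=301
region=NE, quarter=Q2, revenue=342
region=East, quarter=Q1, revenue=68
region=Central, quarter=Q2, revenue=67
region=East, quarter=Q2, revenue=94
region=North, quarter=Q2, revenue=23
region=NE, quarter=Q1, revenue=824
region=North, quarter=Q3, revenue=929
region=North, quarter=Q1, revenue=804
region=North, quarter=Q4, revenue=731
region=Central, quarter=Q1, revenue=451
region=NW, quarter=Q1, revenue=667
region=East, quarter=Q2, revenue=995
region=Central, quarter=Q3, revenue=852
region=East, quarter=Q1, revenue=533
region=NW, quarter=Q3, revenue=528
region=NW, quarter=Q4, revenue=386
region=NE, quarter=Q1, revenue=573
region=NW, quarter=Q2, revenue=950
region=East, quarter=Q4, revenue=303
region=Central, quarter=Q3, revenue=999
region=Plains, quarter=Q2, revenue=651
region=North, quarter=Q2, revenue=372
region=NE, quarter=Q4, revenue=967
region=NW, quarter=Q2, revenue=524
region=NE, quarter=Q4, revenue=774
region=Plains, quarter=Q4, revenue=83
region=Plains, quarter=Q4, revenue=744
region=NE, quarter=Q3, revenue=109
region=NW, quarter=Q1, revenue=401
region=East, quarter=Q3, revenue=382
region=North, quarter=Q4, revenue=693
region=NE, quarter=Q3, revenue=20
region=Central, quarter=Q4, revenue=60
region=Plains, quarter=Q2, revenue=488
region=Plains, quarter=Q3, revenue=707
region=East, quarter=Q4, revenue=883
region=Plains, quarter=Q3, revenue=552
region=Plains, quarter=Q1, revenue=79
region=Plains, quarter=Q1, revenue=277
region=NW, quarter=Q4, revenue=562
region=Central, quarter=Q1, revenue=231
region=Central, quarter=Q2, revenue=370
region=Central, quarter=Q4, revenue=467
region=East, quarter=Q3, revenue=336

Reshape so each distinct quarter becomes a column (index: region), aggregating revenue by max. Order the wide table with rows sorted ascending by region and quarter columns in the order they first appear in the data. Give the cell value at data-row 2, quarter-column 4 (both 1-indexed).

883

With rows sorted ascending by region, row 2 is region=East. quarter columns in first-appearance order: Q1, Q2, Q3, Q4; column 4 is Q4.
Long rows with region=East, quarter=Q4: max(303, 883) = 883.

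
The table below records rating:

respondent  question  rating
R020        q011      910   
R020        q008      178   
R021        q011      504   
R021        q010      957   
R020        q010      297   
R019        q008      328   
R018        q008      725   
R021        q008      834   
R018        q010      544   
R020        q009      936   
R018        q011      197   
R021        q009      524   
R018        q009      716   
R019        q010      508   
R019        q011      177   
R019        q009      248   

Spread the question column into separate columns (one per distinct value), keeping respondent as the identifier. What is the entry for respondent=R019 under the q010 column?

508

Wide layout: rows indexed by respondent, columns are the 4 distinct question values (q011, q008, q010, q009).
Cell (respondent=R019, question=q010) draws from the long row where respondent=R019 and question=q010, which has rating=508.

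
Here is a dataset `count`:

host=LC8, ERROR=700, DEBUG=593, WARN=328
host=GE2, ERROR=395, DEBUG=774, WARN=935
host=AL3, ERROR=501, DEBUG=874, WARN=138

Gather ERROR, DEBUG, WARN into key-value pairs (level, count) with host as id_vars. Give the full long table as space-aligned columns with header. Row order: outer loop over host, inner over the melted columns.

host  level  count
LC8   ERROR  700  
LC8   DEBUG  593  
LC8   WARN   328  
GE2   ERROR  395  
GE2   DEBUG  774  
GE2   WARN   935  
AL3   ERROR  501  
AL3   DEBUG  874  
AL3   WARN   138  

Each (host, column) pair becomes one row: 3 × 3 = 9 rows.
For example, (LC8, ERROR) → count=700.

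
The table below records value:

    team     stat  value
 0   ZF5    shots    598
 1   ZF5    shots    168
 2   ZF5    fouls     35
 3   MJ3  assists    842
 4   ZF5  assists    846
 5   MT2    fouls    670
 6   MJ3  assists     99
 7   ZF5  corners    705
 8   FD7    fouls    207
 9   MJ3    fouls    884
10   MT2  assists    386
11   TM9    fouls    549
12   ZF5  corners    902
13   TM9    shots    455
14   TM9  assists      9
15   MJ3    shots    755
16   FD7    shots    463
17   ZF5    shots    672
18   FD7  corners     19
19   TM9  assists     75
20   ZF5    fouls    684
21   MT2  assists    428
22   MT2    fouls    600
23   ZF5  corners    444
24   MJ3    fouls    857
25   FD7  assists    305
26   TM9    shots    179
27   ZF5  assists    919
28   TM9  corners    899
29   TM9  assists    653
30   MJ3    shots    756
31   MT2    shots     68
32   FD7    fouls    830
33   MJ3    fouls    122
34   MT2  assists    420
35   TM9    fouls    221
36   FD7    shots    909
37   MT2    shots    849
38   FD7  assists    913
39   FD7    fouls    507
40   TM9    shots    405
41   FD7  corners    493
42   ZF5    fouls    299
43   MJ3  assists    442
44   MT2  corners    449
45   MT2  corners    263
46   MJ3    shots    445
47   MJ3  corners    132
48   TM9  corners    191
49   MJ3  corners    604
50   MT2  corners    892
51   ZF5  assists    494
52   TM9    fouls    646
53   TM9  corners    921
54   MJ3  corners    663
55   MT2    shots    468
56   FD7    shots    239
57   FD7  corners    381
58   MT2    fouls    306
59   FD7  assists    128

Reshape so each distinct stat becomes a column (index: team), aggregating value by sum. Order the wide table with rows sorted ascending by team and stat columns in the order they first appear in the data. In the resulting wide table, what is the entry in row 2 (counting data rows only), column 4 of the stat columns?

With rows sorted ascending by team, row 2 is team=MJ3. stat columns in first-appearance order: shots, fouls, assists, corners; column 4 is corners.
Long rows with team=MJ3, stat=corners: 132 + 604 + 663 = 1399.

1399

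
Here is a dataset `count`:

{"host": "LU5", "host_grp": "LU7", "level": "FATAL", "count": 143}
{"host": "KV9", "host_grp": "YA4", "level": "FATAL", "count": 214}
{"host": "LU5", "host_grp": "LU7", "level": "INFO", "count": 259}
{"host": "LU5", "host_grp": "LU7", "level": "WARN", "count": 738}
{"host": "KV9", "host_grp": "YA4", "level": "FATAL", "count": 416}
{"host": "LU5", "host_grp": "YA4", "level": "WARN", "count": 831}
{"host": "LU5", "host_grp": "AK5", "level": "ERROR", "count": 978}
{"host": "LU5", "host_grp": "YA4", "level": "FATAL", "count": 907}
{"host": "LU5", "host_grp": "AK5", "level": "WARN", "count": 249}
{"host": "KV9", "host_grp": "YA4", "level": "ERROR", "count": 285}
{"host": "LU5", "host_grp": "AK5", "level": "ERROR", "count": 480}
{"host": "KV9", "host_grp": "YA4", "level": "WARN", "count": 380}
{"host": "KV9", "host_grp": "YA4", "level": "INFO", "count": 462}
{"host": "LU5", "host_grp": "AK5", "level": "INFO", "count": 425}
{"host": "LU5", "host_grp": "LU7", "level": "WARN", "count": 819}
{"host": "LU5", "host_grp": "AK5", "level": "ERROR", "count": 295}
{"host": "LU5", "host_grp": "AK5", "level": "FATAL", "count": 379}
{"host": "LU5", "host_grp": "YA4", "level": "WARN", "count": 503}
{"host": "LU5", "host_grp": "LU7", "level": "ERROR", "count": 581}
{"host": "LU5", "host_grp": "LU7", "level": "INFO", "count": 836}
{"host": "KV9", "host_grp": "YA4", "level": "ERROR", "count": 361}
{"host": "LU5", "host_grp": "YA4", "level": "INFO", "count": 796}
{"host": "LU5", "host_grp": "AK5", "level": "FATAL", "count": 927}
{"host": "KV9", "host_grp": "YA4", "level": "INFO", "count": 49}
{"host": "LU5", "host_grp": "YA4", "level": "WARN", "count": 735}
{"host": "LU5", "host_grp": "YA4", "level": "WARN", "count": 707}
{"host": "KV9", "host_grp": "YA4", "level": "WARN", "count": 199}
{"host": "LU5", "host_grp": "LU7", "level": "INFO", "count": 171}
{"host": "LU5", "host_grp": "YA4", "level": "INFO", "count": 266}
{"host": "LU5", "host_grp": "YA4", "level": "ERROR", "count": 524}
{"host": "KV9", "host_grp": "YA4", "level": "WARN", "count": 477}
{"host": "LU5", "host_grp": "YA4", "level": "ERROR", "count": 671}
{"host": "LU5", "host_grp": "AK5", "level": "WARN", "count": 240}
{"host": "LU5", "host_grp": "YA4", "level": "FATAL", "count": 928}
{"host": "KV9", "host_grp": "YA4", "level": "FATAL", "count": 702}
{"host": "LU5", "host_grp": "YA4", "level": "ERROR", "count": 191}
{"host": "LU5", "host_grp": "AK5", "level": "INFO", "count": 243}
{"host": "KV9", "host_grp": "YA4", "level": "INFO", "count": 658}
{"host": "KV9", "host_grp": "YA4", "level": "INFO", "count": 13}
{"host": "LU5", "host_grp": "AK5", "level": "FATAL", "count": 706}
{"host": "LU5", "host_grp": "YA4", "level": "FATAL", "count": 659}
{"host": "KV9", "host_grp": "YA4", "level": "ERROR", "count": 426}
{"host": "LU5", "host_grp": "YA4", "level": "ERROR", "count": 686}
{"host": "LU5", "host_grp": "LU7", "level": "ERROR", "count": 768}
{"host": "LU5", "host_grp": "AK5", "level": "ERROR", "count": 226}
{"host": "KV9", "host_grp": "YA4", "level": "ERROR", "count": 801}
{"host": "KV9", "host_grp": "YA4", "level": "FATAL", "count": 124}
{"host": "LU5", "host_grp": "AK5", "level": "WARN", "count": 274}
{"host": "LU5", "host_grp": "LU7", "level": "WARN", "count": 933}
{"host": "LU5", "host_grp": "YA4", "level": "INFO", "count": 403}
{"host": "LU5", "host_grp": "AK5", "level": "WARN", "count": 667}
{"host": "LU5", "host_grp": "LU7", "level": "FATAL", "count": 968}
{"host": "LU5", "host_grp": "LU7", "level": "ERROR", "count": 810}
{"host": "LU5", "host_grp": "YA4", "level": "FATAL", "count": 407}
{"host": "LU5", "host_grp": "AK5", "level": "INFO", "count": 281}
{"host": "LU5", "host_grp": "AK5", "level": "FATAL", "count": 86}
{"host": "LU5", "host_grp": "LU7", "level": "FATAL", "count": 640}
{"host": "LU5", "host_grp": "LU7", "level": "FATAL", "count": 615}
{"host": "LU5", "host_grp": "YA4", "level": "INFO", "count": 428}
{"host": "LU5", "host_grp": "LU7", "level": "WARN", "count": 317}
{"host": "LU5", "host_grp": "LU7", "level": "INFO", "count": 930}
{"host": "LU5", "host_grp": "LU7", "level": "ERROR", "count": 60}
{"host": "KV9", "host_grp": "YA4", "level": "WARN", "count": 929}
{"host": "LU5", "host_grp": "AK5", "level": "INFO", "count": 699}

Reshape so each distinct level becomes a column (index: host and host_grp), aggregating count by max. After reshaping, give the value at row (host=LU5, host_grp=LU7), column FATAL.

968

Rows with host=LU5, host_grp=LU7 and level=FATAL: count values are 143, 968, 640, 615.
max(143, 968, 640, 615) = 968.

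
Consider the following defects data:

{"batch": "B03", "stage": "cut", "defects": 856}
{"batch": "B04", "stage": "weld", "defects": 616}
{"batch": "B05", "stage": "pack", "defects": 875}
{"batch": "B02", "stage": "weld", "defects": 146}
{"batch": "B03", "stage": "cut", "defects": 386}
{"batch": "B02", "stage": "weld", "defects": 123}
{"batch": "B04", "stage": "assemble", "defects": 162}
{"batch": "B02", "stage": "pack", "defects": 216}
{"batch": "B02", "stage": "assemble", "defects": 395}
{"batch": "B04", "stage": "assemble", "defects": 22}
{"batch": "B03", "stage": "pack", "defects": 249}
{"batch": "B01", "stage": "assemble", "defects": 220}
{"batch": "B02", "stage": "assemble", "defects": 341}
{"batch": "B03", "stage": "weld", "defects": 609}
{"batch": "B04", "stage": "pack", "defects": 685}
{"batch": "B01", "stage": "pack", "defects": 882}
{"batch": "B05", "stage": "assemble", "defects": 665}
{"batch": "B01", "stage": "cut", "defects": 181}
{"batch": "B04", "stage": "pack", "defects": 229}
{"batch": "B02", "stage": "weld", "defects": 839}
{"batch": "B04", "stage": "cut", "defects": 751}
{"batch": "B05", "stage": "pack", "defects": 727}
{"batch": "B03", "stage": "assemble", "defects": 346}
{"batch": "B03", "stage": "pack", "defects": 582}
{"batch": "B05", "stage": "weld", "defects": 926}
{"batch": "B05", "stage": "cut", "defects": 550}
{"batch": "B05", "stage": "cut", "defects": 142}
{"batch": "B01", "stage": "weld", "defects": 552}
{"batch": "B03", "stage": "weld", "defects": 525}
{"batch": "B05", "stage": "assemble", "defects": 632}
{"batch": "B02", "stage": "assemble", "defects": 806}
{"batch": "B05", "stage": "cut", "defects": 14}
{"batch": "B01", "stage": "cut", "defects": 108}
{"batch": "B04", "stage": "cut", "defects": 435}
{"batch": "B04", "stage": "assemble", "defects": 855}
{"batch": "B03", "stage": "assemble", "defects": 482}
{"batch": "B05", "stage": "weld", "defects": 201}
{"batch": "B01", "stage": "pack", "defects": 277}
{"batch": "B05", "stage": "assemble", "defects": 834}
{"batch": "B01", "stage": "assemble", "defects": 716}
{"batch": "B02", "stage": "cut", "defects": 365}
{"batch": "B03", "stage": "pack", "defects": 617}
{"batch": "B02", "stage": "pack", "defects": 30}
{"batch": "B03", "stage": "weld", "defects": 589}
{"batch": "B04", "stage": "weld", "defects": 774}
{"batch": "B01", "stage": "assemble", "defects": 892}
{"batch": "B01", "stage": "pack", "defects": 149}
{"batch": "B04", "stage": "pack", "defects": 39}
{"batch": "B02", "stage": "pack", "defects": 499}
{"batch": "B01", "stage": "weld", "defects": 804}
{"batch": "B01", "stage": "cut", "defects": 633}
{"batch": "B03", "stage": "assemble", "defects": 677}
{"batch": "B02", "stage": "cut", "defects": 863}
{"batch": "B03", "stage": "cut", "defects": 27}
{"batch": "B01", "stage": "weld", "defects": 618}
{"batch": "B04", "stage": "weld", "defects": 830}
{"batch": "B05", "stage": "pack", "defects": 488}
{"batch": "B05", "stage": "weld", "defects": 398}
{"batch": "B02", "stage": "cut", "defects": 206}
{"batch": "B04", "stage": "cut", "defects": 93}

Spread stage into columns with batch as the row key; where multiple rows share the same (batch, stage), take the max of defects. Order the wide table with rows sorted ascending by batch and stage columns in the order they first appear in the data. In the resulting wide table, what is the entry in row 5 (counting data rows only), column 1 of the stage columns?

550

With rows sorted ascending by batch, row 5 is batch=B05. stage columns in first-appearance order: cut, weld, pack, assemble; column 1 is cut.
Long rows with batch=B05, stage=cut: max(550, 142, 14) = 550.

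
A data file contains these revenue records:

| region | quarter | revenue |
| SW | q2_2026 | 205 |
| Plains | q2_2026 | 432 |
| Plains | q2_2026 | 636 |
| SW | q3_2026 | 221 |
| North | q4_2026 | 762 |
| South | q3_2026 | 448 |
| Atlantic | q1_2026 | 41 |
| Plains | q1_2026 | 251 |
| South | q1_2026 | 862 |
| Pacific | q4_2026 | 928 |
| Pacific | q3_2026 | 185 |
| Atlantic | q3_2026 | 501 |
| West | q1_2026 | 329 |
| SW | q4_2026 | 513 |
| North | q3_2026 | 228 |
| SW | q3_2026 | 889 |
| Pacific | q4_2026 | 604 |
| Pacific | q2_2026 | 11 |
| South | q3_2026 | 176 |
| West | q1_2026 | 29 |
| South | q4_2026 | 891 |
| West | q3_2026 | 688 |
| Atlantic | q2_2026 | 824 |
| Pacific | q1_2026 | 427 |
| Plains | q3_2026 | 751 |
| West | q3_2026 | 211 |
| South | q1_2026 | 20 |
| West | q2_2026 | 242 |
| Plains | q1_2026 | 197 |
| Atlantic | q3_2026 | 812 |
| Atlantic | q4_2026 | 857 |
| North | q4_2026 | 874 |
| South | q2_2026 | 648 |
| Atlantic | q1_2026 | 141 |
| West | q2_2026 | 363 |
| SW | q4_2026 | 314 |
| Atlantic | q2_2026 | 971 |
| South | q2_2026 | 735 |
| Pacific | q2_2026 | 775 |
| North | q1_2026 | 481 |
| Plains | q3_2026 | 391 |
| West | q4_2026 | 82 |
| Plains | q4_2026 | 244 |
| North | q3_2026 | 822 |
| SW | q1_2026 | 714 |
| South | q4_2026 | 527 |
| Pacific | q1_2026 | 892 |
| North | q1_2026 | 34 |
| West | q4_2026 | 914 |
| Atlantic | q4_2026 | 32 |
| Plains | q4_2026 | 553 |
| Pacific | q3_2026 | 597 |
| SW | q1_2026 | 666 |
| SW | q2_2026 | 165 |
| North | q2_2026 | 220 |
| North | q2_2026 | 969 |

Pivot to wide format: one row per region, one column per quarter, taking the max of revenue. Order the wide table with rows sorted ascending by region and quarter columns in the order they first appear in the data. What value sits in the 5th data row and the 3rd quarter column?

With rows sorted ascending by region, row 5 is region=SW. quarter columns in first-appearance order: q2_2026, q3_2026, q4_2026, q1_2026; column 3 is q4_2026.
Long rows with region=SW, quarter=q4_2026: max(513, 314) = 513.

513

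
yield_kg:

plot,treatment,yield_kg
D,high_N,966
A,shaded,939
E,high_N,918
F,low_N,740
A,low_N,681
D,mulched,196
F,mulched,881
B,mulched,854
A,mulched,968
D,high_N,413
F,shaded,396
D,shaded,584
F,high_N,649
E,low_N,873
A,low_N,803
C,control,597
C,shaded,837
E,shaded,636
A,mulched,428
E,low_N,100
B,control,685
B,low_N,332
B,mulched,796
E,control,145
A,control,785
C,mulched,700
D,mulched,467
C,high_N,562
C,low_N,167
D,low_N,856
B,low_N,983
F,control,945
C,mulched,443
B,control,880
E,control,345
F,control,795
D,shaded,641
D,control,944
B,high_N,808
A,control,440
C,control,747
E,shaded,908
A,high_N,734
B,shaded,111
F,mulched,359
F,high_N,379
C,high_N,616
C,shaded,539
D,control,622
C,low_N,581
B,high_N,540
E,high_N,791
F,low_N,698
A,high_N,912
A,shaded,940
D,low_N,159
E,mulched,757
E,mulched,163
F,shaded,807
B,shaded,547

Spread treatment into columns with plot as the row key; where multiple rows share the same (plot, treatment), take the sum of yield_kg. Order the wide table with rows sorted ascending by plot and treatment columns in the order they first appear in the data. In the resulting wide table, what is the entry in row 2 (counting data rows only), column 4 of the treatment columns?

With rows sorted ascending by plot, row 2 is plot=B. treatment columns in first-appearance order: high_N, shaded, low_N, mulched, control; column 4 is mulched.
Long rows with plot=B, treatment=mulched: 854 + 796 = 1650.

1650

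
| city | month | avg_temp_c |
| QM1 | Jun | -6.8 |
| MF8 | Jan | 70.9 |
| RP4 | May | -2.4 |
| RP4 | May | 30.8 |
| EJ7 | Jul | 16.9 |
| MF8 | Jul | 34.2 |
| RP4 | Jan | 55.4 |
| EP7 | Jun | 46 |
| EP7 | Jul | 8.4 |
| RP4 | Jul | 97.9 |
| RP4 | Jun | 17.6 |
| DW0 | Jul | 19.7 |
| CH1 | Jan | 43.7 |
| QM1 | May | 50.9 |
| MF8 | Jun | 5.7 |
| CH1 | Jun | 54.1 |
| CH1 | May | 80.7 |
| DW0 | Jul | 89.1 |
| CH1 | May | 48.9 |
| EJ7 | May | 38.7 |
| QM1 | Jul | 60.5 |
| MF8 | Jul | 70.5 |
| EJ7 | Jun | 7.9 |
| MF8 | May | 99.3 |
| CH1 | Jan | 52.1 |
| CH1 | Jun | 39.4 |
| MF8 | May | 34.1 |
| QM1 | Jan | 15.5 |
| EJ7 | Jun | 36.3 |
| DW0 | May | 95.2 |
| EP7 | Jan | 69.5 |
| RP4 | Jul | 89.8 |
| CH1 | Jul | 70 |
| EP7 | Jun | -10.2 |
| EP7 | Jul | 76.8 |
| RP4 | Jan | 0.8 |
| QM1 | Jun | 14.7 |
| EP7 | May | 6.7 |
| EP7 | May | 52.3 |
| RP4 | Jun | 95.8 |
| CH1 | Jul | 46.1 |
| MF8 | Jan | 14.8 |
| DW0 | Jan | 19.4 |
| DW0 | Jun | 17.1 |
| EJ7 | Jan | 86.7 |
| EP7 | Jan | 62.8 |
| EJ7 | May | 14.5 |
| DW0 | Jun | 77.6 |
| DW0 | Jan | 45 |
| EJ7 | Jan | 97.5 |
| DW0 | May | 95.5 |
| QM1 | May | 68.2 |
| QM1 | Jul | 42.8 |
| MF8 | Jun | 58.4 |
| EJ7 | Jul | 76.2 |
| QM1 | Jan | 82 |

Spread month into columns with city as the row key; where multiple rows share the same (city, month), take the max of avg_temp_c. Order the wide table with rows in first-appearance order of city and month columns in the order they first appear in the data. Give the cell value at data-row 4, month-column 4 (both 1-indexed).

76.2

With rows in first-appearance order of city, row 4 is city=EJ7. month columns in first-appearance order: Jun, Jan, May, Jul; column 4 is Jul.
Long rows with city=EJ7, month=Jul: max(16.9, 76.2) = 76.2.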